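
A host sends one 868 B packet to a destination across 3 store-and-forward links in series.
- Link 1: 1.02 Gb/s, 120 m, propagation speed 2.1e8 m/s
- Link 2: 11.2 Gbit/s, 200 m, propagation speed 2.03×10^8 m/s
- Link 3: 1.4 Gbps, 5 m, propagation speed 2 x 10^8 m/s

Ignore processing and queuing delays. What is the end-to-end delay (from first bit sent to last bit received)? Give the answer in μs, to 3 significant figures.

14.0 μs

L = 868 × 8 = 6944 bits.
Transmission delays (L/R per hop): 6.80784, 0.62, 4.96 μs; sum = 12.3878 μs.
Propagation delays (d/s per hop): 0.571429, 0.985222, 0.025 μs; sum = 1.58165 μs.
End-to-end = 14.0 μs.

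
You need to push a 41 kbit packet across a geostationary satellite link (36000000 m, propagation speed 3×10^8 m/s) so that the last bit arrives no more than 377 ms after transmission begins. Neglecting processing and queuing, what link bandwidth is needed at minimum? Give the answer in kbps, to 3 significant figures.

Propagation delay = 36000000 / 300000000 = 120 ms.
Transmission budget = 377 − 120 = 257 ms.
R ≥ L / t_tx = 41000 bits / 0.257 s = 160 kbps.

160 kbps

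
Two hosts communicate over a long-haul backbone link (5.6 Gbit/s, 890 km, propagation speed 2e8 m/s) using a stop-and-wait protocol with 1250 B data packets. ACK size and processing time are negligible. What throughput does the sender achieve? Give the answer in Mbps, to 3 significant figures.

1.12 Mbps

t_tx = L/R = 10000/5600000000 = 1.78571e-06 s.
t_prop = 890000/200000000 = 0.00445 s; RTT = 0.0089 s.
Cycle = t_tx + RTT = 0.00890179 s.
Throughput = L / cycle = 10000 / 0.00890179 = 1.12 Mbps.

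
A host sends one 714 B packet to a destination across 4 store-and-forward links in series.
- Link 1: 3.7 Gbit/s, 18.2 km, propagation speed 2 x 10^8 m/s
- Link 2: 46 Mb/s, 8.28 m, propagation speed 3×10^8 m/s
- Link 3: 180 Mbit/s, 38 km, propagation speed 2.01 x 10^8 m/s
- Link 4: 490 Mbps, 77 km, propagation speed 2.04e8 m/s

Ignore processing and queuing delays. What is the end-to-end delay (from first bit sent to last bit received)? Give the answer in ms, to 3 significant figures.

0.827 ms

L = 714 × 8 = 5712 bits.
Transmission delays (L/R per hop): 0.00154378, 0.124174, 0.0317333, 0.0116571 ms; sum = 0.169108 ms.
Propagation delays (d/s per hop): 0.091, 2.76e-05, 0.189055, 0.377451 ms; sum = 0.657533 ms.
End-to-end = 0.827 ms.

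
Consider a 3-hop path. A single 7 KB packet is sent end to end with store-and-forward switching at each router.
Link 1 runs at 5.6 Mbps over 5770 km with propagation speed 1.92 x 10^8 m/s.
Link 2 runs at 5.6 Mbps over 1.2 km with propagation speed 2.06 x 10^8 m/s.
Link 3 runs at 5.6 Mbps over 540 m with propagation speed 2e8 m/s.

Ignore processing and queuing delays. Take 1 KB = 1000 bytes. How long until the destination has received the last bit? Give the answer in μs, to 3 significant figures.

60100 μs

L = 56000 bits.
Transmission delay per hop = L/R = 56000/5600000 = 10000 μs; 3 hops → 30000 μs.
Propagation delays (d/s per hop): 30052.1, 5.82524, 2.7 μs; sum = 30060.6 μs.
End-to-end = 60100 μs.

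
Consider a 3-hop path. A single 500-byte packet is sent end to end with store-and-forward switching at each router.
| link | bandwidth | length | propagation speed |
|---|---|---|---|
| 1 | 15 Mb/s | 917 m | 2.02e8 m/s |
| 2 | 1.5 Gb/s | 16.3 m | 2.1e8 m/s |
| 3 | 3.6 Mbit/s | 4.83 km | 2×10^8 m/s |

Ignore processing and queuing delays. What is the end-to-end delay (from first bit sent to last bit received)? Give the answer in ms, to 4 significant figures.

L = 500 × 8 = 4000 bits.
Transmission delays (L/R per hop): 0.266667, 0.00266667, 1.11111 ms; sum = 1.38044 ms.
Propagation delays (d/s per hop): 0.0045396, 7.7619e-05, 0.02415 ms; sum = 0.0287672 ms.
End-to-end = 1.409 ms.

1.409 ms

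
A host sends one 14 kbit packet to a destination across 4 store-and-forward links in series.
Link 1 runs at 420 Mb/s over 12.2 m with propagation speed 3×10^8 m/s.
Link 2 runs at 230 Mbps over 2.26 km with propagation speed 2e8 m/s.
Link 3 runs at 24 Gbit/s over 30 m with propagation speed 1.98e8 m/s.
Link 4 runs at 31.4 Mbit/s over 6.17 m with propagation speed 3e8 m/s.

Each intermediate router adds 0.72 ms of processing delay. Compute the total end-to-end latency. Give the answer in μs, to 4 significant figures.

2712 μs

L = 14000 bits.
Transmission delays (L/R per hop): 33.3333, 60.8696, 0.583333, 445.86 μs; sum = 540.646 μs.
Propagation delays (d/s per hop): 0.0406667, 11.3, 0.151515, 0.0205667 μs; sum = 11.5127 μs.
Processing at 3 router(s): 3 × 0.72 ms = 2160 μs.
End-to-end = 2712 μs.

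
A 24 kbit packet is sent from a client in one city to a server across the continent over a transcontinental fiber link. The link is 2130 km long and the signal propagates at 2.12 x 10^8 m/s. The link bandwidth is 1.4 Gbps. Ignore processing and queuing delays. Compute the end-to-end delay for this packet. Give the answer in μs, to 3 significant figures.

10100 μs

L = 24000 bits.
Transmission delay = L/R = 24000 / 1400000000 = 17.1429 μs.
Propagation delay = d/s = 2130000 m / 212000000 m/s = 10047.2 μs.
Total = 10100 μs.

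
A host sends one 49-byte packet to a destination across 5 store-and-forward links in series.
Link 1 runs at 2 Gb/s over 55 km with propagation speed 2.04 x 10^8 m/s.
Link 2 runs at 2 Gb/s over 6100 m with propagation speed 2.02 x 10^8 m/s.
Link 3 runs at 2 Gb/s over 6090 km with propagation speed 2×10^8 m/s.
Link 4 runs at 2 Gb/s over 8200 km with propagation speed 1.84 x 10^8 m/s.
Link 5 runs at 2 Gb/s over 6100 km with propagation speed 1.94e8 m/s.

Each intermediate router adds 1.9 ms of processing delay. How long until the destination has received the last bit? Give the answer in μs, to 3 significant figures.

L = 49 × 8 = 392 bits.
Transmission delay per hop = L/R = 392/2000000000 = 0.196 μs; 5 hops → 0.98 μs.
Propagation delays (d/s per hop): 269.608, 30.198, 30450, 44565.2, 31443.3 μs; sum = 106758 μs.
Processing at 4 router(s): 4 × 1.9 ms = 7600 μs.
End-to-end = 114000 μs.

114000 μs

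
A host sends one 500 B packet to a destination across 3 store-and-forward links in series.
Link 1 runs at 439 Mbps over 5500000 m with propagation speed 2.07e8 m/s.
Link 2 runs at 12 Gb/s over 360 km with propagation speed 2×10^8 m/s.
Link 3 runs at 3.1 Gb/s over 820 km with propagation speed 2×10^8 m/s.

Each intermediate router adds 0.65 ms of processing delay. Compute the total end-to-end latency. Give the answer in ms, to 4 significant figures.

33.78 ms

L = 500 × 8 = 4000 bits.
Transmission delays (L/R per hop): 0.00911162, 0.000333333, 0.00129032 ms; sum = 0.0107353 ms.
Propagation delays (d/s per hop): 26.57, 1.8, 4.1 ms; sum = 32.47 ms.
Processing at 2 router(s): 2 × 0.65 ms = 1.3 ms.
End-to-end = 33.78 ms.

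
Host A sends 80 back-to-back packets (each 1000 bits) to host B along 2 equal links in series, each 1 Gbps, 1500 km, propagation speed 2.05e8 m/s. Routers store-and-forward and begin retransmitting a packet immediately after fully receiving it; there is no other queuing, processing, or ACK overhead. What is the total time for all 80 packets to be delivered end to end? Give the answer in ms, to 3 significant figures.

14.7 ms

Per-hop transmission t_tx = L/R = 1000/1000000000 = 0.001 ms.
Per-hop propagation t_prop = 1500000/2.05e+08 = 7.31707 ms.
Pipeline fill: first packet needs 2·t_tx to clear all hops; remaining 79 packets each add one t_tx.
Total = (2+80-1)·t_tx + 2·t_prop = 81·0.001 + 2·7.31707 = 14.7 ms.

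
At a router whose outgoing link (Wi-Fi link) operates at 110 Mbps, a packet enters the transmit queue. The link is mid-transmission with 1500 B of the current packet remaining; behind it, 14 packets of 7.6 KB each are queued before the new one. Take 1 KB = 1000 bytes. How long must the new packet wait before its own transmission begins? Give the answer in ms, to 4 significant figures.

Each queued packet: L/R = 60800/110000000 = 0.552727 ms.
14 queued → 7.73818 ms.
Plus remaining 12000 bits of current packet: 0.109091 ms.
Queuing delay = 7.847 ms.

7.847 ms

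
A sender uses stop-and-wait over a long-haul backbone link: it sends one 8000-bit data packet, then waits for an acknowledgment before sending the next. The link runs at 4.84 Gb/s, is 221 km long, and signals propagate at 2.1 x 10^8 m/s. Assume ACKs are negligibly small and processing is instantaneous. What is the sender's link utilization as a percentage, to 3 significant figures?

0.0785 %

t_tx = L/R = 8000/4840000000 = 1.65289e-06 s.
t_prop = 221000/210000000 = 0.00105238 s; RTT = 0.00210476 s.
Cycle = t_tx + RTT = 0.00210641 s.
Utilization = t_tx / cycle = 1.65289e-06/0.00210641 = 0.0785 %.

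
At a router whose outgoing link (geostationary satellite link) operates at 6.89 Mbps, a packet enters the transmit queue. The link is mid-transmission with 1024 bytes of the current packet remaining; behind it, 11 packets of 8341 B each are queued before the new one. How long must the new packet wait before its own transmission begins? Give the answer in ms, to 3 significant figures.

108 ms

Each queued packet: L/R = 66728/6890000 = 9.68476 ms.
11 queued → 106.532 ms.
Plus remaining 8192 bits of current packet: 1.18897 ms.
Queuing delay = 108 ms.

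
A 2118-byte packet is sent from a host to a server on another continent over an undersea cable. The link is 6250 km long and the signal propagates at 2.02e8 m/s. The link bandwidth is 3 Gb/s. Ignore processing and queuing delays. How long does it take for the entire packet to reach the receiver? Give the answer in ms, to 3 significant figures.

30.9 ms

L = 2118 × 8 = 16944 bits.
Transmission delay = L/R = 16944 / 3000000000 = 0.005648 ms.
Propagation delay = d/s = 6250000 m / 202000000 m/s = 30.9406 ms.
Total = 30.9 ms.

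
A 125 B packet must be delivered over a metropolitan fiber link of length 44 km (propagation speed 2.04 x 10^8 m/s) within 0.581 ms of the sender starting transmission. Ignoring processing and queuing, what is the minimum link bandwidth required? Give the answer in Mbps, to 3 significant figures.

2.74 Mbps

L = 1000 bits.
Propagation delay = 44000 / 204000000 = 0.215686 ms.
Transmission budget = 0.581 − 0.215686 = 0.365314 ms.
R ≥ L / t_tx = 1000 bits / 0.000365314 s = 2.74 Mbps.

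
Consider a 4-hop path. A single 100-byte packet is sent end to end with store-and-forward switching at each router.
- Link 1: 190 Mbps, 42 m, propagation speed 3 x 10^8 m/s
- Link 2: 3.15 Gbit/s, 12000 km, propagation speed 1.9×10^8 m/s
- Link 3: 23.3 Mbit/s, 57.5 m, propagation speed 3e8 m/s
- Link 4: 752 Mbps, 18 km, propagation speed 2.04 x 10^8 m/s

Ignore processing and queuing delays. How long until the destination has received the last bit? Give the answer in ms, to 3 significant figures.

63.3 ms

L = 100 × 8 = 800 bits.
Transmission delays (L/R per hop): 0.00421053, 0.000253968, 0.0343348, 0.00106383 ms; sum = 0.0398631 ms.
Propagation delays (d/s per hop): 0.00014, 63.1579, 0.000191667, 0.0882353 ms; sum = 63.2465 ms.
End-to-end = 63.3 ms.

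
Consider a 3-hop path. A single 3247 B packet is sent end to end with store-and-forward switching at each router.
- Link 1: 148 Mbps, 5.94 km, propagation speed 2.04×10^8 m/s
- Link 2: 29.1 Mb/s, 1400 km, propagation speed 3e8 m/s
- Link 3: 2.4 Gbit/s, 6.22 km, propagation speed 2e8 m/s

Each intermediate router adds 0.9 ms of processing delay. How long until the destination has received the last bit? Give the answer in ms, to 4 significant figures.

7.606 ms

L = 3247 × 8 = 25976 bits.
Transmission delays (L/R per hop): 0.175514, 0.892646, 0.0108233 ms; sum = 1.07898 ms.
Propagation delays (d/s per hop): 0.0291176, 4.66667, 0.0311 ms; sum = 4.72688 ms.
Processing at 2 router(s): 2 × 0.9 ms = 1.8 ms.
End-to-end = 7.606 ms.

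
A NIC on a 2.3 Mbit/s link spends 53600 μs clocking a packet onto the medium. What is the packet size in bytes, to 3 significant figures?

15400 bytes

L = R × t_tx = 2300000 b/s × 0.0536 s = 123280 bits.
In bytes: 123280 / 8 = 15400 bytes.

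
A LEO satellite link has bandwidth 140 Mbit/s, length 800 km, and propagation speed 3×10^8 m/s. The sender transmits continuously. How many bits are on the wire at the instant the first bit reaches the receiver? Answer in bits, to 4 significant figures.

Propagation delay = 800000 / 300000000 = 0.00266667 s.
BDP = R × t_prop = 140000000 × 0.00266667 = 373333 bits.

373300 bits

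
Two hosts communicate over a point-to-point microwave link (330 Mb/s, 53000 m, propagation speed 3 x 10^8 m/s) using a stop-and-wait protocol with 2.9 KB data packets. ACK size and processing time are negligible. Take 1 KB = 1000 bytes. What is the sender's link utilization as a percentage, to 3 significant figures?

t_tx = L/R = 23200/330000000 = 7.0303e-05 s.
t_prop = 53000/300000000 = 0.000176667 s; RTT = 0.000353333 s.
Cycle = t_tx + RTT = 0.000423636 s.
Utilization = t_tx / cycle = 7.0303e-05/0.000423636 = 16.6 %.

16.6 %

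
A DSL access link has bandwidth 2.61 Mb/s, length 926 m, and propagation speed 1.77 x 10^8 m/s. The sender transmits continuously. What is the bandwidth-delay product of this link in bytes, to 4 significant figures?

Propagation delay = 926 / 177000000 = 5.23164e-06 s.
BDP = R × t_prop = 2610000 × 5.23164e-06 = 13.6546 bits.
In bytes: 13.6546/8 = 1.707 bytes.

1.707 bytes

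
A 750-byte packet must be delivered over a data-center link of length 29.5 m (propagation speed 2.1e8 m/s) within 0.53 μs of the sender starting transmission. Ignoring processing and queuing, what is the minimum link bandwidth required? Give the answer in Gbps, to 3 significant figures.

L = 6000 bits.
Propagation delay = 29.5 / 210000000 = 0.140476 μs.
Transmission budget = 0.53 − 0.140476 = 0.389524 μs.
R ≥ L / t_tx = 6000 bits / 3.89524e-07 s = 15.4 Gbps.

15.4 Gbps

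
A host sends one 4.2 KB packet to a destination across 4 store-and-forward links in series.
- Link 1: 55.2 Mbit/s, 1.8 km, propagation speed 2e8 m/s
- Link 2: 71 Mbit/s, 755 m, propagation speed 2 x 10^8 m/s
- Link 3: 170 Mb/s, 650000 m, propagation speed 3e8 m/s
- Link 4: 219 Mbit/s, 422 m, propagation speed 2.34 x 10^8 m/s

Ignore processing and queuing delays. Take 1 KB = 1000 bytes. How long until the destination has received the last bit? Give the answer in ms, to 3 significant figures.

L = 33600 bits.
Transmission delays (L/R per hop): 0.608696, 0.473239, 0.197647, 0.153425 ms; sum = 1.43301 ms.
Propagation delays (d/s per hop): 0.009, 0.003775, 2.16667, 0.00180342 ms; sum = 2.18125 ms.
End-to-end = 3.61 ms.

3.61 ms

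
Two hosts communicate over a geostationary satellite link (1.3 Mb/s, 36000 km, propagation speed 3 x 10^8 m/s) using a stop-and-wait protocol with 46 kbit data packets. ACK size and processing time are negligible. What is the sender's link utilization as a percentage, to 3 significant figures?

t_tx = L/R = 46000/1300000 = 0.0353846 s.
t_prop = 36000000/300000000 = 0.12 s; RTT = 0.24 s.
Cycle = t_tx + RTT = 0.275385 s.
Utilization = t_tx / cycle = 0.0353846/0.275385 = 12.8 %.

12.8 %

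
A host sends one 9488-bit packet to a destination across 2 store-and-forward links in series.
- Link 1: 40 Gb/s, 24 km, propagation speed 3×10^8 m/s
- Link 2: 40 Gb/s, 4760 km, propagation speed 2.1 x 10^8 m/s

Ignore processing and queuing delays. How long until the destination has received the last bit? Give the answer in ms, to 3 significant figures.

Transmission delay per hop = L/R = 9488/40000000000 = 0.0002372 ms; 2 hops → 0.0004744 ms.
Propagation delays (d/s per hop): 0.08, 22.6667 ms; sum = 22.7467 ms.
End-to-end = 22.7 ms.

22.7 ms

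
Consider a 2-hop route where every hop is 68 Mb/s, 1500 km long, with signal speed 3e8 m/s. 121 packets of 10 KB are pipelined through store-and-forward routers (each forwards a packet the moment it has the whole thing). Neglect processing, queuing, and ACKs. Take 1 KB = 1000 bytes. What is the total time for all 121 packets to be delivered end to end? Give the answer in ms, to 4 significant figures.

153.5 ms

Per-hop transmission t_tx = L/R = 80000/68000000 = 1.17647 ms.
Per-hop propagation t_prop = 1500000/300000000 = 5 ms.
Pipeline fill: first packet needs 2·t_tx to clear all hops; remaining 120 packets each add one t_tx.
Total = (2+121-1)·t_tx + 2·t_prop = 122·1.17647 + 2·5 = 153.5 ms.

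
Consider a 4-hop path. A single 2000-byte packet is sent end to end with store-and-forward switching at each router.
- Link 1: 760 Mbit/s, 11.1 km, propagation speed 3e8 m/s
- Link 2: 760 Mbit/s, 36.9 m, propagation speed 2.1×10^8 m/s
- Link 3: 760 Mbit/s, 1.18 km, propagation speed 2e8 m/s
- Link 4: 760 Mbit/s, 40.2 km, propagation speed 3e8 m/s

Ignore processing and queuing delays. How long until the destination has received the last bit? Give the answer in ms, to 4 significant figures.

L = 2000 × 8 = 16000 bits.
Transmission delay per hop = L/R = 16000/760000000 = 0.0210526 ms; 4 hops → 0.0842105 ms.
Propagation delays (d/s per hop): 0.037, 0.000175714, 0.0059, 0.134 ms; sum = 0.177076 ms.
End-to-end = 0.2613 ms.

0.2613 ms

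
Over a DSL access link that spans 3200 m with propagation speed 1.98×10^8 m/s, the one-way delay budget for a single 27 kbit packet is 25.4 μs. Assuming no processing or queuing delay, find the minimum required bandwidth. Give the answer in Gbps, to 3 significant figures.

Propagation delay = 3200 / 198000000 = 16.1616 μs.
Transmission budget = 25.4 − 16.1616 = 9.23838 μs.
R ≥ L / t_tx = 27000 bits / 9.23838e-06 s = 2.92 Gbps.

2.92 Gbps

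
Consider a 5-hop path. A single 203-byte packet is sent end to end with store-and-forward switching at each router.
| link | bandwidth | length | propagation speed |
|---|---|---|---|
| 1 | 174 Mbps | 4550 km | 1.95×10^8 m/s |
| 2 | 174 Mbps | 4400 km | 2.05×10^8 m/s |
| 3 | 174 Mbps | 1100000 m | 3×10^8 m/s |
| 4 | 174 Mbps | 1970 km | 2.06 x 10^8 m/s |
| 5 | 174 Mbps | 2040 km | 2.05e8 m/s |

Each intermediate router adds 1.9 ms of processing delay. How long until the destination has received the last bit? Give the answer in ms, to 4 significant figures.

L = 203 × 8 = 1624 bits.
Transmission delay per hop = L/R = 1624/174000000 = 0.00933333 ms; 5 hops → 0.0466667 ms.
Propagation delays (d/s per hop): 23.3333, 21.4634, 3.66667, 9.56311, 9.95122 ms; sum = 67.9777 ms.
Processing at 4 router(s): 4 × 1.9 ms = 7.6 ms.
End-to-end = 75.62 ms.

75.62 ms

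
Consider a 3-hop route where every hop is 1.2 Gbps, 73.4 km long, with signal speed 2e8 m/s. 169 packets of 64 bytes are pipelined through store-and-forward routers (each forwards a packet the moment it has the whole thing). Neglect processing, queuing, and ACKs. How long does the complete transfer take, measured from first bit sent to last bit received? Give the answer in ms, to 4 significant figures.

Per-hop transmission t_tx = L/R = 512/1200000000 = 0.000426667 ms.
Per-hop propagation t_prop = 73400/200000000 = 0.367 ms.
Pipeline fill: first packet needs 3·t_tx to clear all hops; remaining 168 packets each add one t_tx.
Total = (3+169-1)·t_tx + 3·t_prop = 171·0.000426667 + 3·0.367 = 1.174 ms.

1.174 ms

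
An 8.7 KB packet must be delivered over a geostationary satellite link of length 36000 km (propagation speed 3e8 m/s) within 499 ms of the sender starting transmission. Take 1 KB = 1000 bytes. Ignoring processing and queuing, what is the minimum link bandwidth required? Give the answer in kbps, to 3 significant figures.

184 kbps

L = 69600 bits.
Propagation delay = 36000000 / 300000000 = 120 ms.
Transmission budget = 499 − 120 = 379 ms.
R ≥ L / t_tx = 69600 bits / 0.379 s = 184 kbps.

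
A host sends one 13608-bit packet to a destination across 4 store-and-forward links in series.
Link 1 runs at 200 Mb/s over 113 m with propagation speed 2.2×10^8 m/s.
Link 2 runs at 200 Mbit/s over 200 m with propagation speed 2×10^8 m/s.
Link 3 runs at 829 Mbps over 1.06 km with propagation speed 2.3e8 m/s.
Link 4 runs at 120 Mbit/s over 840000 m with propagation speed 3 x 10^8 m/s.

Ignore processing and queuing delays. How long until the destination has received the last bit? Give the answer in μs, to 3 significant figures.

3070 μs

Transmission delays (L/R per hop): 68.04, 68.04, 16.415, 113.4 μs; sum = 265.895 μs.
Propagation delays (d/s per hop): 0.513636, 1, 4.6087, 2800 μs; sum = 2806.12 μs.
End-to-end = 3070 μs.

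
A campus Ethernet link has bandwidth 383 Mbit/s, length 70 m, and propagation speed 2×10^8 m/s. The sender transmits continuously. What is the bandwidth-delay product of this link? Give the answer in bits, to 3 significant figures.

Propagation delay = 70 / 200000000 = 3.5e-07 s.
BDP = R × t_prop = 383000000 × 3.5e-07 = 134.05 bits.

134 bits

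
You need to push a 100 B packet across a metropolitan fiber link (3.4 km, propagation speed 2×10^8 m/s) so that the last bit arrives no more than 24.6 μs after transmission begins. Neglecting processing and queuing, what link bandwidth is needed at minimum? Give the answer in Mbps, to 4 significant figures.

L = 800 bits.
Propagation delay = 3400 / 200000000 = 17 μs.
Transmission budget = 24.6 − 17 = 7.6 μs.
R ≥ L / t_tx = 800 bits / 7.6e-06 s = 105.3 Mbps.

105.3 Mbps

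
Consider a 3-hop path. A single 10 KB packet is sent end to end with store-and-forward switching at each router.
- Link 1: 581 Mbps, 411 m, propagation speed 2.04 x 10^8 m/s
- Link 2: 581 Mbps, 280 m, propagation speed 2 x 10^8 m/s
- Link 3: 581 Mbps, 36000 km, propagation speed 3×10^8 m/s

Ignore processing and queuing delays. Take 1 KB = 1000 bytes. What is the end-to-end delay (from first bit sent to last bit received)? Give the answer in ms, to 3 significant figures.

120 ms

L = 80000 bits.
Transmission delay per hop = L/R = 80000/581000000 = 0.137694 ms; 3 hops → 0.413081 ms.
Propagation delays (d/s per hop): 0.00201471, 0.0014, 120 ms; sum = 120.003 ms.
End-to-end = 120 ms.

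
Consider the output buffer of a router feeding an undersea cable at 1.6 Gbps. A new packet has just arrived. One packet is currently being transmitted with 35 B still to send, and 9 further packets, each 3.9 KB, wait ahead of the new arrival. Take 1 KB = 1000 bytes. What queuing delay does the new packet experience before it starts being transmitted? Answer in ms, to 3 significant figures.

0.176 ms

Each queued packet: L/R = 31200/1600000000 = 0.0195 ms.
9 queued → 0.1755 ms.
Plus remaining 280 bits of current packet: 0.000175 ms.
Queuing delay = 0.176 ms.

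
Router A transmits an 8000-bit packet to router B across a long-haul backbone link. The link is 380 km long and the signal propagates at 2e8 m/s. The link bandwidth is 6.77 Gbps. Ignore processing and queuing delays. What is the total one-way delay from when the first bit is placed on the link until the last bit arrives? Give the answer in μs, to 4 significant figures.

Transmission delay = L/R = 8000 / 6770000000 = 1.18168 μs.
Propagation delay = d/s = 380000 m / 200000000 m/s = 1900 μs.
Total = 1901 μs.

1901 μs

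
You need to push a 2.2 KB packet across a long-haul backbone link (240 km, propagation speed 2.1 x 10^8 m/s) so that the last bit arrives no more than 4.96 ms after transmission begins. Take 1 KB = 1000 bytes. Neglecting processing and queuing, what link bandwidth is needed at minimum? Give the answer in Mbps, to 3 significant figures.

4.61 Mbps

L = 17600 bits.
Propagation delay = 240000 / 210000000 = 1.14286 ms.
Transmission budget = 4.96 − 1.14286 = 3.81714 ms.
R ≥ L / t_tx = 17600 bits / 0.00381714 s = 4.61 Mbps.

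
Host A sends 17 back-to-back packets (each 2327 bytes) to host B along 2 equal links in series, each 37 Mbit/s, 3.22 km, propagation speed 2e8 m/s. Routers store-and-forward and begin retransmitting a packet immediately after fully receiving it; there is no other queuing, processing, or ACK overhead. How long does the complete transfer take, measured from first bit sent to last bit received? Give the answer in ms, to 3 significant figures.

9.09 ms

Per-hop transmission t_tx = L/R = 18616/37000000 = 0.503135 ms.
Per-hop propagation t_prop = 3220/200000000 = 0.0161 ms.
Pipeline fill: first packet needs 2·t_tx to clear all hops; remaining 16 packets each add one t_tx.
Total = (2+17-1)·t_tx + 2·t_prop = 18·0.503135 + 2·0.0161 = 9.09 ms.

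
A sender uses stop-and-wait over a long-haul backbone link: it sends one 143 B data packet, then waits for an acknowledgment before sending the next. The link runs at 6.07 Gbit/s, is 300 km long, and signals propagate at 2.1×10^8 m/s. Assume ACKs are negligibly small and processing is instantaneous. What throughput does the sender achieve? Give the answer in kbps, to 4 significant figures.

t_tx = L/R = 1144/6070000000 = 1.88468e-07 s.
t_prop = 300000/210000000 = 0.00142857 s; RTT = 0.00285714 s.
Cycle = t_tx + RTT = 0.00285733 s.
Throughput = L / cycle = 1144 / 0.00285733 = 400.4 kbps.

400.4 kbps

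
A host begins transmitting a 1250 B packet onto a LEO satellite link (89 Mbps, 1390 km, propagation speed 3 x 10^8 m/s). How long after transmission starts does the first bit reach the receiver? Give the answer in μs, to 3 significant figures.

First bit experiences only propagation delay: d/s = 1390000/300000000 = 4630 μs.

4630 μs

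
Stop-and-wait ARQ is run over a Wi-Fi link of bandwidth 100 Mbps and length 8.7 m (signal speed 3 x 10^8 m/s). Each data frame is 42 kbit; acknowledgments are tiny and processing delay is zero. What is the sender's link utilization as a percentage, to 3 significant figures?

100 %

t_tx = L/R = 42000/100000000 = 0.00042 s.
t_prop = 8.7/300000000 = 2.9e-08 s; RTT = 5.8e-08 s.
Cycle = t_tx + RTT = 0.000420058 s.
Utilization = t_tx / cycle = 0.00042/0.000420058 = 100 %.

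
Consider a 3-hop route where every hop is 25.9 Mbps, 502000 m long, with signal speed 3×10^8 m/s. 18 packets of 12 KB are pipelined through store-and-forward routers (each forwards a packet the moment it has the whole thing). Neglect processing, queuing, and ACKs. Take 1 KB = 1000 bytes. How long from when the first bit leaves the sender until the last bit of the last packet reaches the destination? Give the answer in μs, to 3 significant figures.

Per-hop transmission t_tx = L/R = 96000/25900000 = 3706.56 μs.
Per-hop propagation t_prop = 502000/300000000 = 1673.33 μs.
Pipeline fill: first packet needs 3·t_tx to clear all hops; remaining 17 packets each add one t_tx.
Total = (3+18-1)·t_tx + 3·t_prop = 20·3706.56 + 3·1673.33 = 79200 μs.

79200 μs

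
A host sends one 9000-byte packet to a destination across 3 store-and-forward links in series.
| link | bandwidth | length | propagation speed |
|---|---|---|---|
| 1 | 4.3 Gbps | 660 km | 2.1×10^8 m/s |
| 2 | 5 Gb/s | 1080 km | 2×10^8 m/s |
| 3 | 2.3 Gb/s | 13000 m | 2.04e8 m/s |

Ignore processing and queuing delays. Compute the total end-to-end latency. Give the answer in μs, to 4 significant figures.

8669 μs

L = 9000 × 8 = 72000 bits.
Transmission delays (L/R per hop): 16.7442, 14.4, 31.3043 μs; sum = 62.4485 μs.
Propagation delays (d/s per hop): 3142.86, 5400, 63.7255 μs; sum = 8606.58 μs.
End-to-end = 8669 μs.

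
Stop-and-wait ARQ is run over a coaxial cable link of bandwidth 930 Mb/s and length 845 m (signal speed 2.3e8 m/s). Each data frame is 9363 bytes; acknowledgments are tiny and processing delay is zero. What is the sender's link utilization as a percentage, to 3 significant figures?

91.6 %

t_tx = L/R = 74904/930000000 = 8.05419e-05 s.
t_prop = 845/2.3e+08 = 3.67391e-06 s; RTT = 7.34783e-06 s.
Cycle = t_tx + RTT = 8.78898e-05 s.
Utilization = t_tx / cycle = 8.05419e-05/8.78898e-05 = 91.6 %.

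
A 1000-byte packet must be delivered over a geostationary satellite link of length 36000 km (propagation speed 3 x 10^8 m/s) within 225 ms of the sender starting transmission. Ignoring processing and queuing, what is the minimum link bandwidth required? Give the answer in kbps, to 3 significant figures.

L = 8000 bits.
Propagation delay = 36000000 / 300000000 = 120 ms.
Transmission budget = 225 − 120 = 105 ms.
R ≥ L / t_tx = 8000 bits / 0.105 s = 76.2 kbps.

76.2 kbps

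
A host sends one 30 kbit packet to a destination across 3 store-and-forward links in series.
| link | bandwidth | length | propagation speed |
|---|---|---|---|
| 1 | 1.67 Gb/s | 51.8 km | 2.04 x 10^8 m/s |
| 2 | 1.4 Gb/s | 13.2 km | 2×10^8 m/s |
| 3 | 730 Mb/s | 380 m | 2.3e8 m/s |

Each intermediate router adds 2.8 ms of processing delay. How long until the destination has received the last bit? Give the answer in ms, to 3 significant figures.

6.00 ms

L = 30000 bits.
Transmission delays (L/R per hop): 0.0179641, 0.0214286, 0.0410959 ms; sum = 0.0804885 ms.
Propagation delays (d/s per hop): 0.253922, 0.066, 0.00165217 ms; sum = 0.321574 ms.
Processing at 2 router(s): 2 × 2.8 ms = 5.6 ms.
End-to-end = 6.00 ms.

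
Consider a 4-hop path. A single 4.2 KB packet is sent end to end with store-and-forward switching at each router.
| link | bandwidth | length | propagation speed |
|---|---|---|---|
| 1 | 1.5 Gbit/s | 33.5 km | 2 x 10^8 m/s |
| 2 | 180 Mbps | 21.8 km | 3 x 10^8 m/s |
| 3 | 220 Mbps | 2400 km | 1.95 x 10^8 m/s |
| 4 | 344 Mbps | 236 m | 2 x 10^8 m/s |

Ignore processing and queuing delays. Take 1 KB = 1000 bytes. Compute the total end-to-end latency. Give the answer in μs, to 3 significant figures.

L = 33600 bits.
Transmission delays (L/R per hop): 22.4, 186.667, 152.727, 97.6744 μs; sum = 459.468 μs.
Propagation delays (d/s per hop): 167.5, 72.6667, 12307.7, 1.18 μs; sum = 12549 μs.
End-to-end = 13000 μs.

13000 μs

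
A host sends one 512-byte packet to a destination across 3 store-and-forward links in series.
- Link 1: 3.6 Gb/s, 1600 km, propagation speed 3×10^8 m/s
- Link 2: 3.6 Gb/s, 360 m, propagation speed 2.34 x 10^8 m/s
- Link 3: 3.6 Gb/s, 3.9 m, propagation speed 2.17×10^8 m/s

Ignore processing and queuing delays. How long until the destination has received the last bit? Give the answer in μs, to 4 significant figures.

L = 512 × 8 = 4096 bits.
Transmission delay per hop = L/R = 4096/3600000000 = 1.13778 μs; 3 hops → 3.41333 μs.
Propagation delays (d/s per hop): 5333.33, 1.53846, 0.0179724 μs; sum = 5334.89 μs.
End-to-end = 5338 μs.

5338 μs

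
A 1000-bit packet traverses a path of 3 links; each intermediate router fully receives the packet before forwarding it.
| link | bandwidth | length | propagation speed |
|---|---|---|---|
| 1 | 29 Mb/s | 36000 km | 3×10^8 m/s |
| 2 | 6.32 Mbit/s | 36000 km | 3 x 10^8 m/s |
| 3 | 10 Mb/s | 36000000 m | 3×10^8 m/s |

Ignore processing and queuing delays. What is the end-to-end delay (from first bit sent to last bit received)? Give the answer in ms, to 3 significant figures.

360 ms

Transmission delays (L/R per hop): 0.0344828, 0.158228, 0.1 ms; sum = 0.292711 ms.
Propagation delays (d/s per hop): 120, 120, 120 ms; sum = 360 ms.
End-to-end = 360 ms.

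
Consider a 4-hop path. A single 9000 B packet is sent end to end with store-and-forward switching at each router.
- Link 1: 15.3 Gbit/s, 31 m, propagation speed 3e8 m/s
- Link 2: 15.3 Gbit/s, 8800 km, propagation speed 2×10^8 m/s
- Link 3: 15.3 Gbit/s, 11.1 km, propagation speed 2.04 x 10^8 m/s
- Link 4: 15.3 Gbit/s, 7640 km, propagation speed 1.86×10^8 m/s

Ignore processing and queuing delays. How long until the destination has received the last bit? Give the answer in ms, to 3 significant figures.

L = 9000 × 8 = 72000 bits.
Transmission delay per hop = L/R = 72000/15300000000 = 0.00470588 ms; 4 hops → 0.0188235 ms.
Propagation delays (d/s per hop): 0.000103333, 44, 0.0544118, 41.0753 ms; sum = 85.1298 ms.
End-to-end = 85.1 ms.

85.1 ms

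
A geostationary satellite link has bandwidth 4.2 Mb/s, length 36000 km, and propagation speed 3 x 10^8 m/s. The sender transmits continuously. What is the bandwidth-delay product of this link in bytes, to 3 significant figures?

Propagation delay = 36000000 / 300000000 = 0.12 s.
BDP = R × t_prop = 4200000 × 0.12 = 504000 bits.
In bytes: 504000/8 = 63000 bytes.

63000 bytes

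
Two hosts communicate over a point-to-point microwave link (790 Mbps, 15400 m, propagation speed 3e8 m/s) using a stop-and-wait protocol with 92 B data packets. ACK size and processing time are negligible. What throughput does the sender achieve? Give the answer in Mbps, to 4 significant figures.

t_tx = L/R = 736/790000000 = 9.31646e-07 s.
t_prop = 15400/300000000 = 5.13333e-05 s; RTT = 0.000102667 s.
Cycle = t_tx + RTT = 0.000103598 s.
Throughput = L / cycle = 736 / 0.000103598 = 7.104 Mbps.

7.104 Mbps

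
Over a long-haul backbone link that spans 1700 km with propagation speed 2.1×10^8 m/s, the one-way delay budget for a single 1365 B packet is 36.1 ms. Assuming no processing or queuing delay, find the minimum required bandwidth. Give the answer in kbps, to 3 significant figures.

390 kbps

L = 10920 bits.
Propagation delay = 1700000 / 210000000 = 8.09524 ms.
Transmission budget = 36.1 − 8.09524 = 28.0048 ms.
R ≥ L / t_tx = 10920 bits / 0.0280048 s = 390 kbps.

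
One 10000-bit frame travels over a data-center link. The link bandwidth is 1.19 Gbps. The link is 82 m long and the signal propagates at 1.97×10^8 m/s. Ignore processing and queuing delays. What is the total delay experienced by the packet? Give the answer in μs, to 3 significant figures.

8.82 μs

Transmission delay = L/R = 10000 / 1190000000 = 8.40336 μs.
Propagation delay = d/s = 82 m / 197000000 m/s = 0.416244 μs.
Total = 8.82 μs.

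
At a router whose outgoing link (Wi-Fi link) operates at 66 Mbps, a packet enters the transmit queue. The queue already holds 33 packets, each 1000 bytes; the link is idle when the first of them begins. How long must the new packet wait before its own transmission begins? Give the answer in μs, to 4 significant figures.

Each queued packet: L/R = 8000/66000000 = 121.212 μs.
33 queued → 4000 μs.
Queuing delay = 4000 μs.

4000 μs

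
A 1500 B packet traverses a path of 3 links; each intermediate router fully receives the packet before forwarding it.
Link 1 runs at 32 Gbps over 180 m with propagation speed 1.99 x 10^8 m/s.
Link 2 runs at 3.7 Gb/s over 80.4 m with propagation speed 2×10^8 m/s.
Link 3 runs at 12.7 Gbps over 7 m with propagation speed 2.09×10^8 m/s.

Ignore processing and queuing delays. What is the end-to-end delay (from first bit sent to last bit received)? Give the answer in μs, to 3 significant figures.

5.90 μs

L = 1500 × 8 = 12000 bits.
Transmission delays (L/R per hop): 0.375, 3.24324, 0.944882 μs; sum = 4.56313 μs.
Propagation delays (d/s per hop): 0.904523, 0.402, 0.0334928 μs; sum = 1.34002 μs.
End-to-end = 5.90 μs.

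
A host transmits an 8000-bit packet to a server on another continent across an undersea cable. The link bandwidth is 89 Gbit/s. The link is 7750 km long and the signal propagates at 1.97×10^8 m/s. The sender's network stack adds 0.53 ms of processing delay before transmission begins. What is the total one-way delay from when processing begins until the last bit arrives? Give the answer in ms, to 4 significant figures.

Transmission delay = L/R = 8000 / 89000000000 = 8.98876e-05 ms.
Propagation delay = d/s = 7750000 m / 197000000 m/s = 39.3401 ms.
Plus processing delay 0.53 ms = 0.53 ms.
Total = 39.87 ms.

39.87 ms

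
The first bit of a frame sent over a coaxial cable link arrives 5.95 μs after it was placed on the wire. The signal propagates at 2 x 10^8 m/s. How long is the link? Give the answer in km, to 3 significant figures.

1.19 km

d = s × t_prop = 200000000 × 5.95e-06 = 1.19 km.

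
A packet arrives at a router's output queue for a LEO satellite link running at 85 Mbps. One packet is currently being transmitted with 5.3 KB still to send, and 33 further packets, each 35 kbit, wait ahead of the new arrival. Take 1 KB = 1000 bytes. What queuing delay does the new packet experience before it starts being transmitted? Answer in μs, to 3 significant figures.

14100 μs

Each queued packet: L/R = 35000/85000000 = 411.765 μs.
33 queued → 13588.2 μs.
Plus remaining 42400 bits of current packet: 498.824 μs.
Queuing delay = 14100 μs.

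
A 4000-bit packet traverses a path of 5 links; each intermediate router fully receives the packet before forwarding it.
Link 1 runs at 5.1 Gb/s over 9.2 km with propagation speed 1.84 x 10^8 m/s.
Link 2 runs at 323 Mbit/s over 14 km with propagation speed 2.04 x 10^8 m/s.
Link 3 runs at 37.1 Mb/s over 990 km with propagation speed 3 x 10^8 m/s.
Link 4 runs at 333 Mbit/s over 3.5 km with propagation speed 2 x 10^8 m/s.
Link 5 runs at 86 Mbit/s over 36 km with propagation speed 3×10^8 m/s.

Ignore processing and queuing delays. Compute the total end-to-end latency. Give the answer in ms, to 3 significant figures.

Transmission delays (L/R per hop): 0.000784314, 0.0123839, 0.107817, 0.012012, 0.0465116 ms; sum = 0.179509 ms.
Propagation delays (d/s per hop): 0.05, 0.0686275, 3.3, 0.0175, 0.12 ms; sum = 3.55613 ms.
End-to-end = 3.74 ms.

3.74 ms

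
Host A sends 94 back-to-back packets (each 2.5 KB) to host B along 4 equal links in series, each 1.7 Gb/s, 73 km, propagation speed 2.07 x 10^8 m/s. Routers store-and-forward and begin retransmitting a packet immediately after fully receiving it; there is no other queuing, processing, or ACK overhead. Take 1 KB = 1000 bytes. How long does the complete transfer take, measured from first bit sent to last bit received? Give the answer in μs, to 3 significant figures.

Per-hop transmission t_tx = L/R = 20000/1700000000 = 11.7647 μs.
Per-hop propagation t_prop = 73000/2.07e+08 = 352.657 μs.
Pipeline fill: first packet needs 4·t_tx to clear all hops; remaining 93 packets each add one t_tx.
Total = (4+94-1)·t_tx + 4·t_prop = 97·11.7647 + 4·352.657 = 2550 μs.

2550 μs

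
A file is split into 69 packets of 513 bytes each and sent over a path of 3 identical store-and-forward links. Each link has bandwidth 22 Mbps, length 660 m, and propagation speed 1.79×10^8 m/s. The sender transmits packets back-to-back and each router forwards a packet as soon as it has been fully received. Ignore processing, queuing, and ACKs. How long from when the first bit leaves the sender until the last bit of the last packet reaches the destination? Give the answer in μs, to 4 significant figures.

Per-hop transmission t_tx = L/R = 4104/22000000 = 186.545 μs.
Per-hop propagation t_prop = 660/179000000 = 3.68715 μs.
Pipeline fill: first packet needs 3·t_tx to clear all hops; remaining 68 packets each add one t_tx.
Total = (3+69-1)·t_tx + 3·t_prop = 71·186.545 + 3·3.68715 = 13260 μs.

13260 μs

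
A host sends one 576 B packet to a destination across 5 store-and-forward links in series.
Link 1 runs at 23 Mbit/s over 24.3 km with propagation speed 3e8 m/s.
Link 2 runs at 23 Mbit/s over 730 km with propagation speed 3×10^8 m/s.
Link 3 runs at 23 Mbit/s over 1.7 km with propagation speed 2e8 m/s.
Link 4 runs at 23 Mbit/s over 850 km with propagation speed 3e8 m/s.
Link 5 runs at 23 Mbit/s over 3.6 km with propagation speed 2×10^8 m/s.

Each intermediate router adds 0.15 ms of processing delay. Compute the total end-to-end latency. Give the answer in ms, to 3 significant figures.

6.98 ms

L = 576 × 8 = 4608 bits.
Transmission delay per hop = L/R = 4608/23000000 = 0.200348 ms; 5 hops → 1.00174 ms.
Propagation delays (d/s per hop): 0.081, 2.43333, 0.0085, 2.83333, 0.018 ms; sum = 5.37417 ms.
Processing at 4 router(s): 4 × 0.15 ms = 0.6 ms.
End-to-end = 6.98 ms.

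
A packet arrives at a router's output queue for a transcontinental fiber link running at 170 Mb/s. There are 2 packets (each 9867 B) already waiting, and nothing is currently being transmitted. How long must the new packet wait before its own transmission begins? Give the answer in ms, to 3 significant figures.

Each queued packet: L/R = 78936/170000000 = 0.464329 ms.
2 queued → 0.928659 ms.
Queuing delay = 0.929 ms.

0.929 ms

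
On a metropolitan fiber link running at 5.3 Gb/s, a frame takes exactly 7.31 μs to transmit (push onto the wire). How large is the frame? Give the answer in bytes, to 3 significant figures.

L = R × t_tx = 5300000000 b/s × 7.31e-06 s = 38743 bits.
In bytes: 38743 / 8 = 4840 bytes.

4840 bytes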